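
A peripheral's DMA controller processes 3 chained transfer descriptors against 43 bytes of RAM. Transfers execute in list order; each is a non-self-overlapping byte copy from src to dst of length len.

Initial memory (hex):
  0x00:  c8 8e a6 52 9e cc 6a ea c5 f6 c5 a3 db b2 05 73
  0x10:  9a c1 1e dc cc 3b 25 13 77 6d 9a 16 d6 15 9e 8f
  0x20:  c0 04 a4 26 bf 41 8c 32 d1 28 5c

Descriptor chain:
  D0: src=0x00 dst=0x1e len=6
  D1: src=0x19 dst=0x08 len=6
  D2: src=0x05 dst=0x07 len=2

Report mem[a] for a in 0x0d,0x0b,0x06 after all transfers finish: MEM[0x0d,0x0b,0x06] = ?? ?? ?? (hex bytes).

  after D0: wrote 6B at 0x1e = c88ea6529ecc
  after D1: wrote 6B at 0x08 = 6d9a16d615c8
  after D2: wrote 2B at 0x07 = cc6a
query mem[0x0d]=0xc8, mem[0x0b]=0xd6, mem[0x06]=0x6a

MEM[0x0d,0x0b,0x06] = c8 d6 6a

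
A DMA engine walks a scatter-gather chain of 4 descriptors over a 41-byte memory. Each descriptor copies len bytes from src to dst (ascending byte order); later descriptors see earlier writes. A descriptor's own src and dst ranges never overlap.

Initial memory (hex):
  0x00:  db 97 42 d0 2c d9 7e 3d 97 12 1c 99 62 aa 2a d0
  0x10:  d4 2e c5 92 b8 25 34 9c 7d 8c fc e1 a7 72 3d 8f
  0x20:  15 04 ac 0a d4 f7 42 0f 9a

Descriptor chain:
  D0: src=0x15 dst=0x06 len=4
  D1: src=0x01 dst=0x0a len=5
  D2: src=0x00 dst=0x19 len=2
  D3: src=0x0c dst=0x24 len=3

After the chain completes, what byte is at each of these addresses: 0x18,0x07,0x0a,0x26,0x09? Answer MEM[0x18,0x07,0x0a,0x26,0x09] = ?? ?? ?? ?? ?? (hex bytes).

MEM[0x18,0x07,0x0a,0x26,0x09] = 7d 34 97 d9 7d

[0] 0x15->0x06 len=4 : 25 34 9c 7d
[1] 0x01->0x0a len=5 : 97 42 d0 2c d9
[2] 0x00->0x19 len=2 : db 97
[3] 0x0c->0x24 len=3 : d0 2c d9
query mem[0x18]=0x7d, mem[0x07]=0x34, mem[0x0a]=0x97, mem[0x26]=0xd9, mem[0x09]=0x7d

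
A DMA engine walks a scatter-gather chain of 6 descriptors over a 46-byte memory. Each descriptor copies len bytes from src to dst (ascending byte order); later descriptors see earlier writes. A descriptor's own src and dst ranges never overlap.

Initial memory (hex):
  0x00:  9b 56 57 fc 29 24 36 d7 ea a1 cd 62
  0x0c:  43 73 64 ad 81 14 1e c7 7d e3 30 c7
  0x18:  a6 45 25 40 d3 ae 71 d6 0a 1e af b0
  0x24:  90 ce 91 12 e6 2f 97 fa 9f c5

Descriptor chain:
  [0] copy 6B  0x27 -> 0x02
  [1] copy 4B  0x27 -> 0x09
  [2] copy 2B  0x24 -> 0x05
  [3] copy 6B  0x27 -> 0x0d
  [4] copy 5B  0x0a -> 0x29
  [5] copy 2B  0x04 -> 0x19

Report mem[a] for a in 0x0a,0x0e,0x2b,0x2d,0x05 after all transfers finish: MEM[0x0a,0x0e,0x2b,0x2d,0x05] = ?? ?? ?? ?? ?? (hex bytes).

MEM[0x0a,0x0e,0x2b,0x2d,0x05] = e6 e6 97 e6 90

D0: mem[0x02..0x07] <- [12 e6 2f 97 fa 9f]
D1: mem[0x09..0x0c] <- [12 e6 2f 97]
D2: mem[0x05..0x06] <- [90 ce]
D3: mem[0x0d..0x12] <- [12 e6 2f 97 fa 9f]
D4: mem[0x29..0x2d] <- [e6 2f 97 12 e6]
D5: mem[0x19..0x1a] <- [2f 90]
query mem[0x0a]=0xe6, mem[0x0e]=0xe6, mem[0x2b]=0x97, mem[0x2d]=0xe6, mem[0x05]=0x90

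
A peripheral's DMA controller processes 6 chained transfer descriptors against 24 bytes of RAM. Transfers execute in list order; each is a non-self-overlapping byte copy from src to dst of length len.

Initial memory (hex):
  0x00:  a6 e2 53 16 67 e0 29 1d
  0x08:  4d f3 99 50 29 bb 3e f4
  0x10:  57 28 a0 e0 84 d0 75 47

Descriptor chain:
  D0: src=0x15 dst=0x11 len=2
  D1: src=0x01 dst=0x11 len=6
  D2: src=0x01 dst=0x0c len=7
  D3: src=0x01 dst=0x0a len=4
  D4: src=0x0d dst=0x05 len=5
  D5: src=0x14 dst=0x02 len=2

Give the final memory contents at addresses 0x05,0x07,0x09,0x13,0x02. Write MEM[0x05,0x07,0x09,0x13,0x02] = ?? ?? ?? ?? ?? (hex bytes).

D0: mem[0x11..0x12] <- [d0 75]
D1: mem[0x11..0x16] <- [e2 53 16 67 e0 29]
D2: mem[0x0c..0x12] <- [e2 53 16 67 e0 29 1d]
D3: mem[0x0a..0x0d] <- [e2 53 16 67]
D4: mem[0x05..0x09] <- [67 16 67 e0 29]
D5: mem[0x02..0x03] <- [67 e0]
query mem[0x05]=0x67, mem[0x07]=0x67, mem[0x09]=0x29, mem[0x13]=0x16, mem[0x02]=0x67

MEM[0x05,0x07,0x09,0x13,0x02] = 67 67 29 16 67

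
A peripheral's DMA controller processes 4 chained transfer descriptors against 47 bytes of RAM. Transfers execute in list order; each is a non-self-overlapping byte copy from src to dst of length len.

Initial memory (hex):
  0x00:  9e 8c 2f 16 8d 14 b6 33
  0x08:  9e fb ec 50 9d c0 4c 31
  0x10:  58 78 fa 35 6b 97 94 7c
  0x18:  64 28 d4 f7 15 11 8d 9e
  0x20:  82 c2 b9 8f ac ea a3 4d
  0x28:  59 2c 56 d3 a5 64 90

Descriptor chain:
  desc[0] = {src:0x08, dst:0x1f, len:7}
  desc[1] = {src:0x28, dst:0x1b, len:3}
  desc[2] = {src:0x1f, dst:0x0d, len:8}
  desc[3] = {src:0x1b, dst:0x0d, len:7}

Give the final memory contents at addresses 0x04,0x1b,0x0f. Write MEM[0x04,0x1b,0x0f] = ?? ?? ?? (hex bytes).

[0] 0x08->0x1f len=7 : 9e fb ec 50 9d c0 4c
[1] 0x28->0x1b len=3 : 59 2c 56
[2] 0x1f->0x0d len=8 : 9e fb ec 50 9d c0 4c a3
[3] 0x1b->0x0d len=7 : 59 2c 56 8d 9e fb ec
query mem[0x04]=0x8d, mem[0x1b]=0x59, mem[0x0f]=0x56

MEM[0x04,0x1b,0x0f] = 8d 59 56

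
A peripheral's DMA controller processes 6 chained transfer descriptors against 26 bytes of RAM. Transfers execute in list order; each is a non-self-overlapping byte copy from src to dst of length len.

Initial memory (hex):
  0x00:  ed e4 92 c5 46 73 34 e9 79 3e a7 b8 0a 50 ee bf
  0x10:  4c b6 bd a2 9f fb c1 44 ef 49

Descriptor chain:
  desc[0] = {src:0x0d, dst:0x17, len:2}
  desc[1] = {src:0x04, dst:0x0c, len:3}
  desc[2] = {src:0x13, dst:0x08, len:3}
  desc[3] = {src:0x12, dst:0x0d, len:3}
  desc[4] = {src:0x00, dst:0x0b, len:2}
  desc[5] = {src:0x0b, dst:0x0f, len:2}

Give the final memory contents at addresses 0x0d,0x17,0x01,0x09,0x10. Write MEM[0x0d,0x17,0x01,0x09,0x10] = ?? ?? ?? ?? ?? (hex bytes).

[0] 0x0d->0x17 len=2 : 50 ee
[1] 0x04->0x0c len=3 : 46 73 34
[2] 0x13->0x08 len=3 : a2 9f fb
[3] 0x12->0x0d len=3 : bd a2 9f
[4] 0x00->0x0b len=2 : ed e4
[5] 0x0b->0x0f len=2 : ed e4
query mem[0x0d]=0xbd, mem[0x17]=0x50, mem[0x01]=0xe4, mem[0x09]=0x9f, mem[0x10]=0xe4

MEM[0x0d,0x17,0x01,0x09,0x10] = bd 50 e4 9f e4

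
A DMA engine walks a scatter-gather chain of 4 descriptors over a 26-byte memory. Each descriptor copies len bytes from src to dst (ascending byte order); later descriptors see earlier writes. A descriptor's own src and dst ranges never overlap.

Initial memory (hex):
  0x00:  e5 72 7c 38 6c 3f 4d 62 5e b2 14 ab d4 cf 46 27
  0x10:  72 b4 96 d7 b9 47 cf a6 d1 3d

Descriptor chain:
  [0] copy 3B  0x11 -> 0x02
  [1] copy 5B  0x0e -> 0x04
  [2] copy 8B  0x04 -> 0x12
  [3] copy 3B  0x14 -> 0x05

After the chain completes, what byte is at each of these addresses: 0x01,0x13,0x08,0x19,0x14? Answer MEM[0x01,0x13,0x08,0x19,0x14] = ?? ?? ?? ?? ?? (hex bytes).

MEM[0x01,0x13,0x08,0x19,0x14] = 72 27 96 ab 72

#0 dst[0x02+3] := {0xb4,0x96,0xd7}
#1 dst[0x04+5] := {0x46,0x27,0x72,0xb4,0x96}
#2 dst[0x12+8] := {0x46,0x27,0x72,0xb4,0x96,0xb2,0x14,0xab}
#3 dst[0x05+3] := {0x72,0xb4,0x96}
query mem[0x01]=0x72, mem[0x13]=0x27, mem[0x08]=0x96, mem[0x19]=0xab, mem[0x14]=0x72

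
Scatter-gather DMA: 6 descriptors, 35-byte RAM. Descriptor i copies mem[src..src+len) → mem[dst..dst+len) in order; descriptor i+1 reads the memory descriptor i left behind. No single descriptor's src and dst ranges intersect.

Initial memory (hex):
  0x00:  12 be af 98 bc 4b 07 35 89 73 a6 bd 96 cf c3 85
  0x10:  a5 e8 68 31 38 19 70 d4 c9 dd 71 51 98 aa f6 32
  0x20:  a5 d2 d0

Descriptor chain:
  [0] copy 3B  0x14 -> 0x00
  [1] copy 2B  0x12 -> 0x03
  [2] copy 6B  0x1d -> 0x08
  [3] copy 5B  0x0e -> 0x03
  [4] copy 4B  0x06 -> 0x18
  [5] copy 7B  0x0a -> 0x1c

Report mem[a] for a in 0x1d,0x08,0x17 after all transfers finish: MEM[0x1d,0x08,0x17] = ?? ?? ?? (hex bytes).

MEM[0x1d,0x08,0x17] = a5 aa d4

  after D0: wrote 3B at 0x00 = 381970
  after D1: wrote 2B at 0x03 = 6831
  after D2: wrote 6B at 0x08 = aaf632a5d2d0
  after D3: wrote 5B at 0x03 = c385a5e868
  after D4: wrote 4B at 0x18 = e868aaf6
  after D5: wrote 7B at 0x1c = 32a5d2d0c385a5
query mem[0x1d]=0xa5, mem[0x08]=0xaa, mem[0x17]=0xd4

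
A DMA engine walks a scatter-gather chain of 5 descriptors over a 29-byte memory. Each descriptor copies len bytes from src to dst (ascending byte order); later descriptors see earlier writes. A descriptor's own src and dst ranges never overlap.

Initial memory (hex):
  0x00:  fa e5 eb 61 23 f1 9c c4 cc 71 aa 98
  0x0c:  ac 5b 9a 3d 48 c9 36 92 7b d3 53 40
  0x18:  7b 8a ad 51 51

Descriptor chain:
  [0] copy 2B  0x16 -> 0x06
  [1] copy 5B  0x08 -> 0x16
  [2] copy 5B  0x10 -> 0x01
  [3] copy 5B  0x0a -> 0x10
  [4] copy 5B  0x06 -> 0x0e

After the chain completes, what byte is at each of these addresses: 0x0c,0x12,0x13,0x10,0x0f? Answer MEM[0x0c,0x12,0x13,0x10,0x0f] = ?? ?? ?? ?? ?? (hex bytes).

#0 dst[0x06+2] := {0x53,0x40}
#1 dst[0x16+5] := {0xcc,0x71,0xaa,0x98,0xac}
#2 dst[0x01+5] := {0x48,0xc9,0x36,0x92,0x7b}
#3 dst[0x10+5] := {0xaa,0x98,0xac,0x5b,0x9a}
#4 dst[0x0e+5] := {0x53,0x40,0xcc,0x71,0xaa}
query mem[0x0c]=0xac, mem[0x12]=0xaa, mem[0x13]=0x5b, mem[0x10]=0xcc, mem[0x0f]=0x40

MEM[0x0c,0x12,0x13,0x10,0x0f] = ac aa 5b cc 40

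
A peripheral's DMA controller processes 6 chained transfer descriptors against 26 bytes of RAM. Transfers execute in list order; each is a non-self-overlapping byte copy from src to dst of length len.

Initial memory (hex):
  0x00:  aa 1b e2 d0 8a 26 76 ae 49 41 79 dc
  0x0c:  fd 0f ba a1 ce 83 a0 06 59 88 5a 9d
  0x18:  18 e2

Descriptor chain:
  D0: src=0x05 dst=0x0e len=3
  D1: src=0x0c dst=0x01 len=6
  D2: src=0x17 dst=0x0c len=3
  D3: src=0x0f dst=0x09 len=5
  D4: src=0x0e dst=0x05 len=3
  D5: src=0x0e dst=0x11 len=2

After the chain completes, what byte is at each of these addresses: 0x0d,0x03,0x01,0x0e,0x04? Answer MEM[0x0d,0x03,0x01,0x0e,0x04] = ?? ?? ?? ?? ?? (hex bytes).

D0: mem[0x0e..0x10] <- [26 76 ae]
D1: mem[0x01..0x06] <- [fd 0f 26 76 ae 83]
D2: mem[0x0c..0x0e] <- [9d 18 e2]
D3: mem[0x09..0x0d] <- [76 ae 83 a0 06]
D4: mem[0x05..0x07] <- [e2 76 ae]
D5: mem[0x11..0x12] <- [e2 76]
query mem[0x0d]=0x06, mem[0x03]=0x26, mem[0x01]=0xfd, mem[0x0e]=0xe2, mem[0x04]=0x76

MEM[0x0d,0x03,0x01,0x0e,0x04] = 06 26 fd e2 76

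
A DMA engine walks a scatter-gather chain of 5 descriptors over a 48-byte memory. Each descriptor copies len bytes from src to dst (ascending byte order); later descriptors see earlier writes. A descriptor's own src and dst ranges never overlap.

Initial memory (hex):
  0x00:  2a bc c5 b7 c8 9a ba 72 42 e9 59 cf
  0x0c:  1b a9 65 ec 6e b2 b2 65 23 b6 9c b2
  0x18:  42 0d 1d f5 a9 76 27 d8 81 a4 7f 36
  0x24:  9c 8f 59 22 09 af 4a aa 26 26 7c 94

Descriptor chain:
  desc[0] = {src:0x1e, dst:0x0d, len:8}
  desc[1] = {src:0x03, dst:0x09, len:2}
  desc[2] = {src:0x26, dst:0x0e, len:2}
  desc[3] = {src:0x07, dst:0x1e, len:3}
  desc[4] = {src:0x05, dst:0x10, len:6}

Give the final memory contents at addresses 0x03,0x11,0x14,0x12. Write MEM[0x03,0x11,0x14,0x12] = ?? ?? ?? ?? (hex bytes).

MEM[0x03,0x11,0x14,0x12] = b7 ba b7 72

#0 dst[0x0d+8] := {0x27,0xd8,0x81,0xa4,0x7f,0x36,0x9c,0x8f}
#1 dst[0x09+2] := {0xb7,0xc8}
#2 dst[0x0e+2] := {0x59,0x22}
#3 dst[0x1e+3] := {0x72,0x42,0xb7}
#4 dst[0x10+6] := {0x9a,0xba,0x72,0x42,0xb7,0xc8}
query mem[0x03]=0xb7, mem[0x11]=0xba, mem[0x14]=0xb7, mem[0x12]=0x72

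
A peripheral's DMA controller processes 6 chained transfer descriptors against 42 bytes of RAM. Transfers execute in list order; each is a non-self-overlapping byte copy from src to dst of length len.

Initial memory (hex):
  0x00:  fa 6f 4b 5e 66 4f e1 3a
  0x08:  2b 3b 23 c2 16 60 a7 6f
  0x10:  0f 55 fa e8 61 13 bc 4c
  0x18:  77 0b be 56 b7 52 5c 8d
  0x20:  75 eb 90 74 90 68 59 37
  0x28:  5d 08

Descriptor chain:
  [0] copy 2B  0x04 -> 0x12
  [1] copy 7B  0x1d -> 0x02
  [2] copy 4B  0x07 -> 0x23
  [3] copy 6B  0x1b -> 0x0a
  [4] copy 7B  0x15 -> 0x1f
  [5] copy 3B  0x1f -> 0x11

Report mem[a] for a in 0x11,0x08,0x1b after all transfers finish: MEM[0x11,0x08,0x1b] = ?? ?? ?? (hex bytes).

  after D0: wrote 2B at 0x12 = 664f
  after D1: wrote 7B at 0x02 = 525c8d75eb9074
  after D2: wrote 4B at 0x23 = 90743b23
  after D3: wrote 6B at 0x0a = 56b7525c8d75
  after D4: wrote 7B at 0x1f = 13bc4c770bbe56
  after D5: wrote 3B at 0x11 = 13bc4c
query mem[0x11]=0x13, mem[0x08]=0x74, mem[0x1b]=0x56

MEM[0x11,0x08,0x1b] = 13 74 56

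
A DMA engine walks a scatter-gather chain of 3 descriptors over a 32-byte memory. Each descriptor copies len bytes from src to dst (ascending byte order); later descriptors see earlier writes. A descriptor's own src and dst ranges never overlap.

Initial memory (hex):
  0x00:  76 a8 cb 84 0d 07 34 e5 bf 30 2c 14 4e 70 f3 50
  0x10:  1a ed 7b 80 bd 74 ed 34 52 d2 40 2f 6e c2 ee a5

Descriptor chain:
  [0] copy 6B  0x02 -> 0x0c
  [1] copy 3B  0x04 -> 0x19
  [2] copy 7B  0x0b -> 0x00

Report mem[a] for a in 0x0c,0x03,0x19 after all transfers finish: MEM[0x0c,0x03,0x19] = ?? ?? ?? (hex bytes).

MEM[0x0c,0x03,0x19] = cb 0d 0d

D0: mem[0x0c..0x11] <- [cb 84 0d 07 34 e5]
D1: mem[0x19..0x1b] <- [0d 07 34]
D2: mem[0x00..0x06] <- [14 cb 84 0d 07 34 e5]
query mem[0x0c]=0xcb, mem[0x03]=0x0d, mem[0x19]=0x0d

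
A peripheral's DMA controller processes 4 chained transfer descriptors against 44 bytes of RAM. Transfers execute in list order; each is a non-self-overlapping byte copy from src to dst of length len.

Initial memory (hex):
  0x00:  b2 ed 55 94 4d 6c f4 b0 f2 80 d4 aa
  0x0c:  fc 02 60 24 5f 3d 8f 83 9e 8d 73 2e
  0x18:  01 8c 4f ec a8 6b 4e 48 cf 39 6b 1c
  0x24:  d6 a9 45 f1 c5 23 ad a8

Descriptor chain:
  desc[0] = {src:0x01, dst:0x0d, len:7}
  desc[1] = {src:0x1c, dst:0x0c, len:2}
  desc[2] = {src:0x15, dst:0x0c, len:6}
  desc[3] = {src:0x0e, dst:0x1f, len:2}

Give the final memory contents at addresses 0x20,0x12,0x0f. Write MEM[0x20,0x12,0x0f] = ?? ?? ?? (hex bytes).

MEM[0x20,0x12,0x0f] = 01 f4 01

D0: mem[0x0d..0x13] <- [ed 55 94 4d 6c f4 b0]
D1: mem[0x0c..0x0d] <- [a8 6b]
D2: mem[0x0c..0x11] <- [8d 73 2e 01 8c 4f]
D3: mem[0x1f..0x20] <- [2e 01]
query mem[0x20]=0x01, mem[0x12]=0xf4, mem[0x0f]=0x01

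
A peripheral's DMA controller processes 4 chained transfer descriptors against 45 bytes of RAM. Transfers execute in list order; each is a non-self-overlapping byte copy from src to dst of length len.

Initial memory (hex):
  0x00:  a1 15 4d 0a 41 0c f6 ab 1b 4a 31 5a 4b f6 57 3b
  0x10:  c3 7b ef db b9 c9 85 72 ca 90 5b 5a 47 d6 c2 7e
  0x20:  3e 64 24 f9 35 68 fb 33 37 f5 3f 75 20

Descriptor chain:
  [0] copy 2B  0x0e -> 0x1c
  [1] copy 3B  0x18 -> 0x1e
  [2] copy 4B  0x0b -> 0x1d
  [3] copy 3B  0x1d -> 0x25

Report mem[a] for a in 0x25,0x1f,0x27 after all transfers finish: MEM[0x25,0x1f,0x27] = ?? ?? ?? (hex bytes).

MEM[0x25,0x1f,0x27] = 5a f6 f6

#0 dst[0x1c+2] := {0x57,0x3b}
#1 dst[0x1e+3] := {0xca,0x90,0x5b}
#2 dst[0x1d+4] := {0x5a,0x4b,0xf6,0x57}
#3 dst[0x25+3] := {0x5a,0x4b,0xf6}
query mem[0x25]=0x5a, mem[0x1f]=0xf6, mem[0x27]=0xf6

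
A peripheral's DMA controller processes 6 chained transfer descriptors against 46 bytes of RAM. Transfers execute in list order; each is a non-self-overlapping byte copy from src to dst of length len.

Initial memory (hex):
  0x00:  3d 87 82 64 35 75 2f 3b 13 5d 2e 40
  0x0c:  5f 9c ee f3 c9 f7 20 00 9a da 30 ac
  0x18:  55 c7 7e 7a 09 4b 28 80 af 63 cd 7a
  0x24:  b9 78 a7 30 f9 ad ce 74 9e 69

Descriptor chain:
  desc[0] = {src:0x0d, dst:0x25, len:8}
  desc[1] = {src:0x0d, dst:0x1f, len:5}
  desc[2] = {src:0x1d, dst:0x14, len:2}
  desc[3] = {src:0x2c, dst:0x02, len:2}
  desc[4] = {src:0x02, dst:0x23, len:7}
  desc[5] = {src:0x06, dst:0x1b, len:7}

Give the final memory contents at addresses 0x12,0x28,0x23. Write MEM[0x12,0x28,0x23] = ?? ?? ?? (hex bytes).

MEM[0x12,0x28,0x23] = 20 3b 9a

[0] 0x0d->0x25 len=8 : 9c ee f3 c9 f7 20 00 9a
[1] 0x0d->0x1f len=5 : 9c ee f3 c9 f7
[2] 0x1d->0x14 len=2 : 4b 28
[3] 0x2c->0x02 len=2 : 9a 69
[4] 0x02->0x23 len=7 : 9a 69 35 75 2f 3b 13
[5] 0x06->0x1b len=7 : 2f 3b 13 5d 2e 40 5f
query mem[0x12]=0x20, mem[0x28]=0x3b, mem[0x23]=0x9a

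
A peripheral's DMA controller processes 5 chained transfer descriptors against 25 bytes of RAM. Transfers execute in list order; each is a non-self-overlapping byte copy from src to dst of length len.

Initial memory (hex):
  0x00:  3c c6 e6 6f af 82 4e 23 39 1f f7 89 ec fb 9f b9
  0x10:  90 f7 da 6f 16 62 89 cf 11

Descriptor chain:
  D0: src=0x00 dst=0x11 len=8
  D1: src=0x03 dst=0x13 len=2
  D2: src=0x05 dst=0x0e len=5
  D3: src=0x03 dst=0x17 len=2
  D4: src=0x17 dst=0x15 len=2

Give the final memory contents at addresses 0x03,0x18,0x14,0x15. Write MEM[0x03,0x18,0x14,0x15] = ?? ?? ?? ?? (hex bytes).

MEM[0x03,0x18,0x14,0x15] = 6f af af 6f

[0] 0x00->0x11 len=8 : 3c c6 e6 6f af 82 4e 23
[1] 0x03->0x13 len=2 : 6f af
[2] 0x05->0x0e len=5 : 82 4e 23 39 1f
[3] 0x03->0x17 len=2 : 6f af
[4] 0x17->0x15 len=2 : 6f af
query mem[0x03]=0x6f, mem[0x18]=0xaf, mem[0x14]=0xaf, mem[0x15]=0x6f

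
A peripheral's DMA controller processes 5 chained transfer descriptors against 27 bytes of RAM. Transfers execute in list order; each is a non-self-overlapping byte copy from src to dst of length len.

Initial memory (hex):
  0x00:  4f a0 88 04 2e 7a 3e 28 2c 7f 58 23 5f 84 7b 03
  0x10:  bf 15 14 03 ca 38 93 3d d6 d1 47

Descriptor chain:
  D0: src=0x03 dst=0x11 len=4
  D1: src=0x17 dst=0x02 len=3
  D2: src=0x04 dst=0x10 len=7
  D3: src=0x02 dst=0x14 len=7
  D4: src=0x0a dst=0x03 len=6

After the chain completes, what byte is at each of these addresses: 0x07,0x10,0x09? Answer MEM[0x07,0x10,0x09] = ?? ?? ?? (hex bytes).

MEM[0x07,0x10,0x09] = 7b d1 7f

  after D0: wrote 4B at 0x11 = 042e7a3e
  after D1: wrote 3B at 0x02 = 3dd6d1
  after D2: wrote 7B at 0x10 = d17a3e282c7f58
  after D3: wrote 7B at 0x14 = 3dd6d17a3e282c
  after D4: wrote 6B at 0x03 = 58235f847b03
query mem[0x07]=0x7b, mem[0x10]=0xd1, mem[0x09]=0x7f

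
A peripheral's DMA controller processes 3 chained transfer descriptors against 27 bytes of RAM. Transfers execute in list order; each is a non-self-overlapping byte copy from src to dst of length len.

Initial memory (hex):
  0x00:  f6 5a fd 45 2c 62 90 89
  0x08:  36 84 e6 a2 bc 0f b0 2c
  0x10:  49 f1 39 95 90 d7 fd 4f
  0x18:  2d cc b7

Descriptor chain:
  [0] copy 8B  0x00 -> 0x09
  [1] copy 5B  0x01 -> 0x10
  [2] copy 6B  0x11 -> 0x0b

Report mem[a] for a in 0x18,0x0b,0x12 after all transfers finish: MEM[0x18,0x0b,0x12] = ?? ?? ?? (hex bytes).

D0: mem[0x09..0x10] <- [f6 5a fd 45 2c 62 90 89]
D1: mem[0x10..0x14] <- [5a fd 45 2c 62]
D2: mem[0x0b..0x10] <- [fd 45 2c 62 d7 fd]
query mem[0x18]=0x2d, mem[0x0b]=0xfd, mem[0x12]=0x45

MEM[0x18,0x0b,0x12] = 2d fd 45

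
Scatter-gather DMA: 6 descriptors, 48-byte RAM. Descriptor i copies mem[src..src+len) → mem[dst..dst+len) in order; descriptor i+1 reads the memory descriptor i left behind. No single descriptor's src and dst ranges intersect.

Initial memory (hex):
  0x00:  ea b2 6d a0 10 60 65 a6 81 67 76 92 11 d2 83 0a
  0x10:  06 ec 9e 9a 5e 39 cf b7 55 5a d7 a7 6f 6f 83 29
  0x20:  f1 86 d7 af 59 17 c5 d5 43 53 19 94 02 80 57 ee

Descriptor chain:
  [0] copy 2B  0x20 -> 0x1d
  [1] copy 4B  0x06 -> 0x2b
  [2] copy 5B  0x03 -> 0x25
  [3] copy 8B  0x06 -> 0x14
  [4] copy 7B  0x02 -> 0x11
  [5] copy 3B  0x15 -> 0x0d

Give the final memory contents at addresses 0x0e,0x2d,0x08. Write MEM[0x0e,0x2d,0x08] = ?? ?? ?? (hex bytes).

  after D0: wrote 2B at 0x1d = f186
  after D1: wrote 4B at 0x2b = 65a68167
  after D2: wrote 5B at 0x25 = a0106065a6
  after D3: wrote 8B at 0x14 = 65a68167769211d2
  after D4: wrote 7B at 0x11 = 6da0106065a681
  after D5: wrote 3B at 0x0d = 65a681
query mem[0x0e]=0xa6, mem[0x2d]=0x81, mem[0x08]=0x81

MEM[0x0e,0x2d,0x08] = a6 81 81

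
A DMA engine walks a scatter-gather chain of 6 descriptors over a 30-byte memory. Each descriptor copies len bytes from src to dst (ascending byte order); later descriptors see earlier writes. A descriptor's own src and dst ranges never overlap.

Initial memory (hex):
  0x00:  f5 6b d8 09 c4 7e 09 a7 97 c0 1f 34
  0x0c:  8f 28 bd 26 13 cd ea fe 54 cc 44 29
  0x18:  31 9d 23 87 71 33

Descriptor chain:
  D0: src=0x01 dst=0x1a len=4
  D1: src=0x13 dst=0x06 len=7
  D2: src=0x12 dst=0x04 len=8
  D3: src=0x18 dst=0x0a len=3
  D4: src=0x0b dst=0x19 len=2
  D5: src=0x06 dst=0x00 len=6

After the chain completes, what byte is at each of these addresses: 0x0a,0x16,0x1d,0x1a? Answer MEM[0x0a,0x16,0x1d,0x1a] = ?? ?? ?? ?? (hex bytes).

#0 dst[0x1a+4] := {0x6b,0xd8,0x09,0xc4}
#1 dst[0x06+7] := {0xfe,0x54,0xcc,0x44,0x29,0x31,0x9d}
#2 dst[0x04+8] := {0xea,0xfe,0x54,0xcc,0x44,0x29,0x31,0x9d}
#3 dst[0x0a+3] := {0x31,0x9d,0x6b}
#4 dst[0x19+2] := {0x9d,0x6b}
#5 dst[0x00+6] := {0x54,0xcc,0x44,0x29,0x31,0x9d}
query mem[0x0a]=0x31, mem[0x16]=0x44, mem[0x1d]=0xc4, mem[0x1a]=0x6b

MEM[0x0a,0x16,0x1d,0x1a] = 31 44 c4 6b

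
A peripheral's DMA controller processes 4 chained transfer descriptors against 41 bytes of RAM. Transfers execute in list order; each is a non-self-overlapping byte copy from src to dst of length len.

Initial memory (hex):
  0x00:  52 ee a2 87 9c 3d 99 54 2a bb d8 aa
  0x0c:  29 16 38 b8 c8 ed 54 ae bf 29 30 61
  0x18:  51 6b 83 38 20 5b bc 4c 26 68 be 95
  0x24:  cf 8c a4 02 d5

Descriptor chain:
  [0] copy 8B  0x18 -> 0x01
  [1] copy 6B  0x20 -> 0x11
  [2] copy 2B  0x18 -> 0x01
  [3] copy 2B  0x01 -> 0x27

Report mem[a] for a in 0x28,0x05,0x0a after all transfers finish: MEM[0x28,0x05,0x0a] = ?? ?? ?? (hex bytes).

[0] 0x18->0x01 len=8 : 51 6b 83 38 20 5b bc 4c
[1] 0x20->0x11 len=6 : 26 68 be 95 cf 8c
[2] 0x18->0x01 len=2 : 51 6b
[3] 0x01->0x27 len=2 : 51 6b
query mem[0x28]=0x6b, mem[0x05]=0x20, mem[0x0a]=0xd8

MEM[0x28,0x05,0x0a] = 6b 20 d8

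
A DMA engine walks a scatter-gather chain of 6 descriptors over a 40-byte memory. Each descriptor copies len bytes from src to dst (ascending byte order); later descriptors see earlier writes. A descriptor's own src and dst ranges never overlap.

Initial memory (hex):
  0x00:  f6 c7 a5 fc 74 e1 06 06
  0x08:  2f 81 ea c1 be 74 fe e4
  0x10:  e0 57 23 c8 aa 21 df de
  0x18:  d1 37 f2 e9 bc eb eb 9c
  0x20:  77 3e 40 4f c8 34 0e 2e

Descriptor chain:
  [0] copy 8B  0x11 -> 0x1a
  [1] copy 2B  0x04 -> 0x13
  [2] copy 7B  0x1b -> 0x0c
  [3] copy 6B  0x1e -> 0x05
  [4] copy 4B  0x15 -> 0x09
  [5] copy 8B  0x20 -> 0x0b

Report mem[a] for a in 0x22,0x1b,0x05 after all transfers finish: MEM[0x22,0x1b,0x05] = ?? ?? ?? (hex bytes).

MEM[0x22,0x1b,0x05] = 40 23 21

  after D0: wrote 8B at 0x1a = 5723c8aa21dfded1
  after D1: wrote 2B at 0x13 = 74e1
  after D2: wrote 7B at 0x0c = 23c8aa21dfded1
  after D3: wrote 6B at 0x05 = 21dfded1404f
  after D4: wrote 4B at 0x09 = 21dfded1
  after D5: wrote 8B at 0x0b = ded1404fc8340e2e
query mem[0x22]=0x40, mem[0x1b]=0x23, mem[0x05]=0x21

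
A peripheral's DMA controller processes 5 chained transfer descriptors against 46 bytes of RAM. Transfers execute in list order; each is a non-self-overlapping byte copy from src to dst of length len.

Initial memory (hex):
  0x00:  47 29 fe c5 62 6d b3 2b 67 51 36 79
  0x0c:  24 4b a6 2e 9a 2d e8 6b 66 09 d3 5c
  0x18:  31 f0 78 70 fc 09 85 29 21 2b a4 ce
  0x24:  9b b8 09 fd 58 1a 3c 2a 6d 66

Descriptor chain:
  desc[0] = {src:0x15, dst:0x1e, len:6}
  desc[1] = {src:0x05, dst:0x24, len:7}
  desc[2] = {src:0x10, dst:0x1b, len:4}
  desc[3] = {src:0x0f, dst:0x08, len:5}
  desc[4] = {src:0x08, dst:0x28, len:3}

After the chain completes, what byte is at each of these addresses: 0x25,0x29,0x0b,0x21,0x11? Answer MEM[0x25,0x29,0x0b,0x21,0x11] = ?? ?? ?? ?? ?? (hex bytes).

D0: mem[0x1e..0x23] <- [09 d3 5c 31 f0 78]
D1: mem[0x24..0x2a] <- [6d b3 2b 67 51 36 79]
D2: mem[0x1b..0x1e] <- [9a 2d e8 6b]
D3: mem[0x08..0x0c] <- [2e 9a 2d e8 6b]
D4: mem[0x28..0x2a] <- [2e 9a 2d]
query mem[0x25]=0xb3, mem[0x29]=0x9a, mem[0x0b]=0xe8, mem[0x21]=0x31, mem[0x11]=0x2d

MEM[0x25,0x29,0x0b,0x21,0x11] = b3 9a e8 31 2d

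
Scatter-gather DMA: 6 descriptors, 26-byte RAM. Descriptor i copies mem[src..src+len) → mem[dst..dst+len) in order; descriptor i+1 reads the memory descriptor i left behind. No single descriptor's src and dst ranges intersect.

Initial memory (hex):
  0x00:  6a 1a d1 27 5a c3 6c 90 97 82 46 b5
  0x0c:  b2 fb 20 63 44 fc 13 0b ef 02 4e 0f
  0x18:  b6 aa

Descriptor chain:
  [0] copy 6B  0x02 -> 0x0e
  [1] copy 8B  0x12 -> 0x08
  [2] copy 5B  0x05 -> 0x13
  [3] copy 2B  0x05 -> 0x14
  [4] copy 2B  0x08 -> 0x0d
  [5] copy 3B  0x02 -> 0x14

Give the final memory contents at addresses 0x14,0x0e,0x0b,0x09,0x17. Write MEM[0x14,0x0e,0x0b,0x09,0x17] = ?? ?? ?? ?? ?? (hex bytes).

#0 dst[0x0e+6] := {0xd1,0x27,0x5a,0xc3,0x6c,0x90}
#1 dst[0x08+8] := {0x6c,0x90,0xef,0x02,0x4e,0x0f,0xb6,0xaa}
#2 dst[0x13+5] := {0xc3,0x6c,0x90,0x6c,0x90}
#3 dst[0x14+2] := {0xc3,0x6c}
#4 dst[0x0d+2] := {0x6c,0x90}
#5 dst[0x14+3] := {0xd1,0x27,0x5a}
query mem[0x14]=0xd1, mem[0x0e]=0x90, mem[0x0b]=0x02, mem[0x09]=0x90, mem[0x17]=0x90

MEM[0x14,0x0e,0x0b,0x09,0x17] = d1 90 02 90 90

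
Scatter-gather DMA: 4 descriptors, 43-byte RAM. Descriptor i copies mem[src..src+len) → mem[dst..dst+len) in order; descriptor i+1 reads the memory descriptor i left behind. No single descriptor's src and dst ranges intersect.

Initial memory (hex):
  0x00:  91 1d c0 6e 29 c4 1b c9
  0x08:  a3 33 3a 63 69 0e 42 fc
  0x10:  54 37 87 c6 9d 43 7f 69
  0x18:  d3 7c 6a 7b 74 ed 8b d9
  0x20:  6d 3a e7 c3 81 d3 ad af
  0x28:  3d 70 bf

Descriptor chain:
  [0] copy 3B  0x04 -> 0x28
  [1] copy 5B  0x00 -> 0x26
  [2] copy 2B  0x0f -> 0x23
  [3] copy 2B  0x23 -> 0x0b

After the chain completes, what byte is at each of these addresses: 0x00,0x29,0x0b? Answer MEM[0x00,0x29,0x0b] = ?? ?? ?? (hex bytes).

MEM[0x00,0x29,0x0b] = 91 6e fc

D0: mem[0x28..0x2a] <- [29 c4 1b]
D1: mem[0x26..0x2a] <- [91 1d c0 6e 29]
D2: mem[0x23..0x24] <- [fc 54]
D3: mem[0x0b..0x0c] <- [fc 54]
query mem[0x00]=0x91, mem[0x29]=0x6e, mem[0x0b]=0xfc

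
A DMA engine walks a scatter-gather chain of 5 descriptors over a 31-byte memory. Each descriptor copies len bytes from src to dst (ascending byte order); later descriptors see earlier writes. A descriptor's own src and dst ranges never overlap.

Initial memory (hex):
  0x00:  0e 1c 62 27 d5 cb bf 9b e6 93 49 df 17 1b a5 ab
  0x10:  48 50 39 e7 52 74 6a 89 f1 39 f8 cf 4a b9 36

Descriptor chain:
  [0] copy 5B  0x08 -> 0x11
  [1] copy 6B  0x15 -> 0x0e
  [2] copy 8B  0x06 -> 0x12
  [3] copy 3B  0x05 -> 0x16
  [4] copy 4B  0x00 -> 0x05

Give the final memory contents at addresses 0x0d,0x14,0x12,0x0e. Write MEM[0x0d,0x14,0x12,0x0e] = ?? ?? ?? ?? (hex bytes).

MEM[0x0d,0x14,0x12,0x0e] = 1b e6 bf 17

  after D0: wrote 5B at 0x11 = e69349df17
  after D1: wrote 6B at 0x0e = 176a89f139f8
  after D2: wrote 8B at 0x12 = bf9be69349df171b
  after D3: wrote 3B at 0x16 = cbbf9b
  after D4: wrote 4B at 0x05 = 0e1c6227
query mem[0x0d]=0x1b, mem[0x14]=0xe6, mem[0x12]=0xbf, mem[0x0e]=0x17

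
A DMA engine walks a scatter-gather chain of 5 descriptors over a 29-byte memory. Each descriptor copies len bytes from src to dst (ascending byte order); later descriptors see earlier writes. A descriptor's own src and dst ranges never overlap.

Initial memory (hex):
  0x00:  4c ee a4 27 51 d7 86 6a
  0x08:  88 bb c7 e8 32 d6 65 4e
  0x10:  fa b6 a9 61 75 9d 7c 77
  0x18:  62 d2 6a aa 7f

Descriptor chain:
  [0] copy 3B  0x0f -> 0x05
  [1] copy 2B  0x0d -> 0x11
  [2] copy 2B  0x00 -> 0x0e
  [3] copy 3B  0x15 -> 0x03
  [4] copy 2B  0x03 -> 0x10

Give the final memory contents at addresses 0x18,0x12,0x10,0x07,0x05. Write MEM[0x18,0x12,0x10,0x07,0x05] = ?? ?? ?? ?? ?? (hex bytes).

#0 dst[0x05+3] := {0x4e,0xfa,0xb6}
#1 dst[0x11+2] := {0xd6,0x65}
#2 dst[0x0e+2] := {0x4c,0xee}
#3 dst[0x03+3] := {0x9d,0x7c,0x77}
#4 dst[0x10+2] := {0x9d,0x7c}
query mem[0x18]=0x62, mem[0x12]=0x65, mem[0x10]=0x9d, mem[0x07]=0xb6, mem[0x05]=0x77

MEM[0x18,0x12,0x10,0x07,0x05] = 62 65 9d b6 77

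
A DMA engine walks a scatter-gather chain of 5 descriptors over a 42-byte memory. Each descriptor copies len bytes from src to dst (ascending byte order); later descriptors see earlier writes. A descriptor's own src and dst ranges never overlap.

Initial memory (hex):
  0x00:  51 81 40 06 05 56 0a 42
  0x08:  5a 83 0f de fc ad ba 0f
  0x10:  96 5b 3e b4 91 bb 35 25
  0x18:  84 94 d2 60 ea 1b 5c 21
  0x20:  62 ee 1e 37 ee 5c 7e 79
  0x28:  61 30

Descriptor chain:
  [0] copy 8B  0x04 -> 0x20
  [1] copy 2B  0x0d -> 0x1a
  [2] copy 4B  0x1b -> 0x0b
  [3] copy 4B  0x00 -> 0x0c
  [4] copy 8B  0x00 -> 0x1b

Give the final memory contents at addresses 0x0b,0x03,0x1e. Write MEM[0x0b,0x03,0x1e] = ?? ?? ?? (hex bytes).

MEM[0x0b,0x03,0x1e] = ba 06 06

[0] 0x04->0x20 len=8 : 05 56 0a 42 5a 83 0f de
[1] 0x0d->0x1a len=2 : ad ba
[2] 0x1b->0x0b len=4 : ba ea 1b 5c
[3] 0x00->0x0c len=4 : 51 81 40 06
[4] 0x00->0x1b len=8 : 51 81 40 06 05 56 0a 42
query mem[0x0b]=0xba, mem[0x03]=0x06, mem[0x1e]=0x06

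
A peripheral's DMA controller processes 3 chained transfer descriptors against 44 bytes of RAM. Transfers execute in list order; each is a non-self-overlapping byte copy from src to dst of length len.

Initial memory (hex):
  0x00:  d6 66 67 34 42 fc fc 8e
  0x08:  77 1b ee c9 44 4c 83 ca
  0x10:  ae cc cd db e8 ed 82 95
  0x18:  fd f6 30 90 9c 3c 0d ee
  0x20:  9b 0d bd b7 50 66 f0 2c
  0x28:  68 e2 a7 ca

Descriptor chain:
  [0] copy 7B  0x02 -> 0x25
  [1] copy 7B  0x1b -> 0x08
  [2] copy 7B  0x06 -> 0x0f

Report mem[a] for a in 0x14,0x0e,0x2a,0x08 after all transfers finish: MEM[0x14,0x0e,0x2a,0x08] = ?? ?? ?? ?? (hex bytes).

MEM[0x14,0x0e,0x2a,0x08] = 0d 0d 8e 90

#0 dst[0x25+7] := {0x67,0x34,0x42,0xfc,0xfc,0x8e,0x77}
#1 dst[0x08+7] := {0x90,0x9c,0x3c,0x0d,0xee,0x9b,0x0d}
#2 dst[0x0f+7] := {0xfc,0x8e,0x90,0x9c,0x3c,0x0d,0xee}
query mem[0x14]=0x0d, mem[0x0e]=0x0d, mem[0x2a]=0x8e, mem[0x08]=0x90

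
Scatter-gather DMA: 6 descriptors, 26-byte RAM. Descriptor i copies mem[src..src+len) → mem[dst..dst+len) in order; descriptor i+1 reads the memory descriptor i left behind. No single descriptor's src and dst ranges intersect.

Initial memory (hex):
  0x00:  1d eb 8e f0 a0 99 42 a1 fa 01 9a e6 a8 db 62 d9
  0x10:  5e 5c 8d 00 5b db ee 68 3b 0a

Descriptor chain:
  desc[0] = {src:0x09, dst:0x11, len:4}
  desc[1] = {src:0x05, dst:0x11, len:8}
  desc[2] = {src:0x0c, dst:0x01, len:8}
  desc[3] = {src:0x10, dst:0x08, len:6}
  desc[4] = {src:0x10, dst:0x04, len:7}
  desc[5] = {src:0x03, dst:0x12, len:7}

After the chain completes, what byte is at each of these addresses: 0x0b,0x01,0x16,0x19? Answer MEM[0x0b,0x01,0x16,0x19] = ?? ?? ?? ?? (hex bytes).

MEM[0x0b,0x01,0x16,0x19] = a1 a8 a1 0a

#0 dst[0x11+4] := {0x01,0x9a,0xe6,0xa8}
#1 dst[0x11+8] := {0x99,0x42,0xa1,0xfa,0x01,0x9a,0xe6,0xa8}
#2 dst[0x01+8] := {0xa8,0xdb,0x62,0xd9,0x5e,0x99,0x42,0xa1}
#3 dst[0x08+6] := {0x5e,0x99,0x42,0xa1,0xfa,0x01}
#4 dst[0x04+7] := {0x5e,0x99,0x42,0xa1,0xfa,0x01,0x9a}
#5 dst[0x12+7] := {0x62,0x5e,0x99,0x42,0xa1,0xfa,0x01}
query mem[0x0b]=0xa1, mem[0x01]=0xa8, mem[0x16]=0xa1, mem[0x19]=0x0a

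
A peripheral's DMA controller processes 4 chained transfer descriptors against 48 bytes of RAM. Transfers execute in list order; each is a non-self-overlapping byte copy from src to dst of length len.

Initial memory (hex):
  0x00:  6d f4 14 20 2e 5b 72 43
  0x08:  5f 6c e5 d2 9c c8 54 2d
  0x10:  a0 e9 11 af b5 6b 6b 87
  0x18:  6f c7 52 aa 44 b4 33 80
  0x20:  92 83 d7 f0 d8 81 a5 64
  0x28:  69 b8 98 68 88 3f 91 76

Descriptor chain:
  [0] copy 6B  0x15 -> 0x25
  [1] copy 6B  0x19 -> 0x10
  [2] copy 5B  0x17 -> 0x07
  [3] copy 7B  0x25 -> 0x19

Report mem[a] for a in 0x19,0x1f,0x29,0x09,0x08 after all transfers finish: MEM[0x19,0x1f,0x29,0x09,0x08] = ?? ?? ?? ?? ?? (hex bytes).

D0: mem[0x25..0x2a] <- [6b 6b 87 6f c7 52]
D1: mem[0x10..0x15] <- [c7 52 aa 44 b4 33]
D2: mem[0x07..0x0b] <- [87 6f c7 52 aa]
D3: mem[0x19..0x1f] <- [6b 6b 87 6f c7 52 68]
query mem[0x19]=0x6b, mem[0x1f]=0x68, mem[0x29]=0xc7, mem[0x09]=0xc7, mem[0x08]=0x6f

MEM[0x19,0x1f,0x29,0x09,0x08] = 6b 68 c7 c7 6f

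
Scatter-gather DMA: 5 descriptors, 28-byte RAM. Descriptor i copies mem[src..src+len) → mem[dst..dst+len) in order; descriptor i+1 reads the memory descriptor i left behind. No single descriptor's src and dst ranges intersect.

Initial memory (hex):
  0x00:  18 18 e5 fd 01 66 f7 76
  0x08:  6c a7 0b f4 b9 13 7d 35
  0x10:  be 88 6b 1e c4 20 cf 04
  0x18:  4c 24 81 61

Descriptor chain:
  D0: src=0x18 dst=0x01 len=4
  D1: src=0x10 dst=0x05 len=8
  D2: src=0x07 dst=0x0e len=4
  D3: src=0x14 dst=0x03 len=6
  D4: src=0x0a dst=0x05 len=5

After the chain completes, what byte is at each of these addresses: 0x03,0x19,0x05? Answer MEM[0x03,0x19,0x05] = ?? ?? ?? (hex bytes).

D0: mem[0x01..0x04] <- [4c 24 81 61]
D1: mem[0x05..0x0c] <- [be 88 6b 1e c4 20 cf 04]
D2: mem[0x0e..0x11] <- [6b 1e c4 20]
D3: mem[0x03..0x08] <- [c4 20 cf 04 4c 24]
D4: mem[0x05..0x09] <- [20 cf 04 13 6b]
query mem[0x03]=0xc4, mem[0x19]=0x24, mem[0x05]=0x20

MEM[0x03,0x19,0x05] = c4 24 20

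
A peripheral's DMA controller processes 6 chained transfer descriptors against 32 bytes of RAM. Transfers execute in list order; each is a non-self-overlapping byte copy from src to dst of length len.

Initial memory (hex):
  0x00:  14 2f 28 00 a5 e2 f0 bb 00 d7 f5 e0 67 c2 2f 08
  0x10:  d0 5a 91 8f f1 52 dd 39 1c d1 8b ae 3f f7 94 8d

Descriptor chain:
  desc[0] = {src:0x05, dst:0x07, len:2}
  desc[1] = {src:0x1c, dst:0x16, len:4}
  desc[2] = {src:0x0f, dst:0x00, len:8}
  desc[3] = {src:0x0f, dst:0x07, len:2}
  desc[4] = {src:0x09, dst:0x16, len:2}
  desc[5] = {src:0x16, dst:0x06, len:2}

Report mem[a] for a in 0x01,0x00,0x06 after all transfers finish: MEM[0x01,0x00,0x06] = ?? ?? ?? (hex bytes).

MEM[0x01,0x00,0x06] = d0 08 d7

#0 dst[0x07+2] := {0xe2,0xf0}
#1 dst[0x16+4] := {0x3f,0xf7,0x94,0x8d}
#2 dst[0x00+8] := {0x08,0xd0,0x5a,0x91,0x8f,0xf1,0x52,0x3f}
#3 dst[0x07+2] := {0x08,0xd0}
#4 dst[0x16+2] := {0xd7,0xf5}
#5 dst[0x06+2] := {0xd7,0xf5}
query mem[0x01]=0xd0, mem[0x00]=0x08, mem[0x06]=0xd7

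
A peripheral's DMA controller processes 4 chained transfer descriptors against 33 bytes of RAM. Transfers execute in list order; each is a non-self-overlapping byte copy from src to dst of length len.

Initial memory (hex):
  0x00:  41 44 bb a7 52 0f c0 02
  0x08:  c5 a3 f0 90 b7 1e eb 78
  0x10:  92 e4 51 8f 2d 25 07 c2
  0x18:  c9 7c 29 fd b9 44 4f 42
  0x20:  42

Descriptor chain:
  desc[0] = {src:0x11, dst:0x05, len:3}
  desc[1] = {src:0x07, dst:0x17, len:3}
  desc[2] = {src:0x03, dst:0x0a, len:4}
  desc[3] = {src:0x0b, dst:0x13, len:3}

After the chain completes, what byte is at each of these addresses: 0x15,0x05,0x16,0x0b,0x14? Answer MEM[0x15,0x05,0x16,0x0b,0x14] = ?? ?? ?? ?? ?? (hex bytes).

MEM[0x15,0x05,0x16,0x0b,0x14] = 51 e4 07 52 e4

  after D0: wrote 3B at 0x05 = e4518f
  after D1: wrote 3B at 0x17 = 8fc5a3
  after D2: wrote 4B at 0x0a = a752e451
  after D3: wrote 3B at 0x13 = 52e451
query mem[0x15]=0x51, mem[0x05]=0xe4, mem[0x16]=0x07, mem[0x0b]=0x52, mem[0x14]=0xe4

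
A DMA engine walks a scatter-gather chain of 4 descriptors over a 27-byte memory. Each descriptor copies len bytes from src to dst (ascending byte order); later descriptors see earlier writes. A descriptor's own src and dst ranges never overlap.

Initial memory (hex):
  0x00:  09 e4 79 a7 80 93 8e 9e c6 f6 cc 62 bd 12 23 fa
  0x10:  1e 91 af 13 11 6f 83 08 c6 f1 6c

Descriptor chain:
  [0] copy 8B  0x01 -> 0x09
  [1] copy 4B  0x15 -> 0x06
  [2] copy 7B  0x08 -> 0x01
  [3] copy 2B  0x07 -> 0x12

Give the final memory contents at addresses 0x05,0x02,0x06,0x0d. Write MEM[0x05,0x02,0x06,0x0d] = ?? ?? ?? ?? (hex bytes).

  after D0: wrote 8B at 0x09 = e479a780938e9ec6
  after D1: wrote 4B at 0x06 = 6f8308c6
  after D2: wrote 7B at 0x01 = 08c679a780938e
  after D3: wrote 2B at 0x12 = 8e08
query mem[0x05]=0x80, mem[0x02]=0xc6, mem[0x06]=0x93, mem[0x0d]=0x93

MEM[0x05,0x02,0x06,0x0d] = 80 c6 93 93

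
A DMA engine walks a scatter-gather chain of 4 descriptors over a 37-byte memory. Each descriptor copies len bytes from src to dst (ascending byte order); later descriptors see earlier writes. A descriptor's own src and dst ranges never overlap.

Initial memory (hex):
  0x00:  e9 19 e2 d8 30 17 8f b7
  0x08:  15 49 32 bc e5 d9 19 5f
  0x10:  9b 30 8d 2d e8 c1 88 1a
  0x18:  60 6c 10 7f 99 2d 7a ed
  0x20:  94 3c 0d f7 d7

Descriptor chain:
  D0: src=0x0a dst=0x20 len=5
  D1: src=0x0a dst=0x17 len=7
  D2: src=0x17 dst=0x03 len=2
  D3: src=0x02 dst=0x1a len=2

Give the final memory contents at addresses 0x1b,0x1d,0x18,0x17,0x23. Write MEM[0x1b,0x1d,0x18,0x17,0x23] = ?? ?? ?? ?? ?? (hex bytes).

  after D0: wrote 5B at 0x20 = 32bce5d919
  after D1: wrote 7B at 0x17 = 32bce5d9195f9b
  after D2: wrote 2B at 0x03 = 32bc
  after D3: wrote 2B at 0x1a = e232
query mem[0x1b]=0x32, mem[0x1d]=0x9b, mem[0x18]=0xbc, mem[0x17]=0x32, mem[0x23]=0xd9

MEM[0x1b,0x1d,0x18,0x17,0x23] = 32 9b bc 32 d9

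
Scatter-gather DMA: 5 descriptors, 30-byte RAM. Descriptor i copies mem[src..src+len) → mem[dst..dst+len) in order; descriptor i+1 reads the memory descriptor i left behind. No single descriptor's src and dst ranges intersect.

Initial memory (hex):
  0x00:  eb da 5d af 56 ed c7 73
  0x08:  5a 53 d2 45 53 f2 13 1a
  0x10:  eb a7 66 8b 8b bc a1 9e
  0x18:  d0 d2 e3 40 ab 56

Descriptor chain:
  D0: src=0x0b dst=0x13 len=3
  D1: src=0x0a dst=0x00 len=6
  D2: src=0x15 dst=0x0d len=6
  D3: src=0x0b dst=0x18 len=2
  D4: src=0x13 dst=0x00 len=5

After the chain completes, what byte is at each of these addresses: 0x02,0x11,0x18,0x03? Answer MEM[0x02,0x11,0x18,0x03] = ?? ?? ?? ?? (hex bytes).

MEM[0x02,0x11,0x18,0x03] = f2 d2 45 a1

#0 dst[0x13+3] := {0x45,0x53,0xf2}
#1 dst[0x00+6] := {0xd2,0x45,0x53,0xf2,0x13,0x1a}
#2 dst[0x0d+6] := {0xf2,0xa1,0x9e,0xd0,0xd2,0xe3}
#3 dst[0x18+2] := {0x45,0x53}
#4 dst[0x00+5] := {0x45,0x53,0xf2,0xa1,0x9e}
query mem[0x02]=0xf2, mem[0x11]=0xd2, mem[0x18]=0x45, mem[0x03]=0xa1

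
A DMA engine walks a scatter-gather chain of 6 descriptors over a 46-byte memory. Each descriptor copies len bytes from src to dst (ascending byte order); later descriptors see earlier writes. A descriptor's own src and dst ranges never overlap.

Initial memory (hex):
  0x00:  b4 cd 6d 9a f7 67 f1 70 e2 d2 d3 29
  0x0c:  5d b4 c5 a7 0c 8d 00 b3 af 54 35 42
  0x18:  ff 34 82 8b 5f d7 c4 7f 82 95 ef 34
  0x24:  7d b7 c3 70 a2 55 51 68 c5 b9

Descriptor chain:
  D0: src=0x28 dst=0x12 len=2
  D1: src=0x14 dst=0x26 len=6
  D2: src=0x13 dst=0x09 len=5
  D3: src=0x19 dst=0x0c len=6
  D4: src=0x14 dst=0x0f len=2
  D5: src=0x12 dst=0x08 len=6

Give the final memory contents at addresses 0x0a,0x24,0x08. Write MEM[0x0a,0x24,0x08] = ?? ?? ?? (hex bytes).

MEM[0x0a,0x24,0x08] = af 7d a2

D0: mem[0x12..0x13] <- [a2 55]
D1: mem[0x26..0x2b] <- [af 54 35 42 ff 34]
D2: mem[0x09..0x0d] <- [55 af 54 35 42]
D3: mem[0x0c..0x11] <- [34 82 8b 5f d7 c4]
D4: mem[0x0f..0x10] <- [af 54]
D5: mem[0x08..0x0d] <- [a2 55 af 54 35 42]
query mem[0x0a]=0xaf, mem[0x24]=0x7d, mem[0x08]=0xa2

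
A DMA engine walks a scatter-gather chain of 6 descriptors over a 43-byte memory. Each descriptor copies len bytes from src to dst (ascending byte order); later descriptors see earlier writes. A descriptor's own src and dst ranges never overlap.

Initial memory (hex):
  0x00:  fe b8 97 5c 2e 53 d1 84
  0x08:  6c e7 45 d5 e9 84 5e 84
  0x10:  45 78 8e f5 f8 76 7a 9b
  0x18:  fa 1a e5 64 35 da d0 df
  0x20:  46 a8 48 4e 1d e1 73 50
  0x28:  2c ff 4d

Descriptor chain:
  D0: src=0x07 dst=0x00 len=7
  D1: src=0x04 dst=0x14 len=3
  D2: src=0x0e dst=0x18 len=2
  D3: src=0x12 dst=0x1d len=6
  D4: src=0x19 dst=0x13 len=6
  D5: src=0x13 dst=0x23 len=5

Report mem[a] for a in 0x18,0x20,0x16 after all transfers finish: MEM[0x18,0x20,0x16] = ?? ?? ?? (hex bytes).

#0 dst[0x00+7] := {0x84,0x6c,0xe7,0x45,0xd5,0xe9,0x84}
#1 dst[0x14+3] := {0xd5,0xe9,0x84}
#2 dst[0x18+2] := {0x5e,0x84}
#3 dst[0x1d+6] := {0x8e,0xf5,0xd5,0xe9,0x84,0x9b}
#4 dst[0x13+6] := {0x84,0xe5,0x64,0x35,0x8e,0xf5}
#5 dst[0x23+5] := {0x84,0xe5,0x64,0x35,0x8e}
query mem[0x18]=0xf5, mem[0x20]=0xe9, mem[0x16]=0x35

MEM[0x18,0x20,0x16] = f5 e9 35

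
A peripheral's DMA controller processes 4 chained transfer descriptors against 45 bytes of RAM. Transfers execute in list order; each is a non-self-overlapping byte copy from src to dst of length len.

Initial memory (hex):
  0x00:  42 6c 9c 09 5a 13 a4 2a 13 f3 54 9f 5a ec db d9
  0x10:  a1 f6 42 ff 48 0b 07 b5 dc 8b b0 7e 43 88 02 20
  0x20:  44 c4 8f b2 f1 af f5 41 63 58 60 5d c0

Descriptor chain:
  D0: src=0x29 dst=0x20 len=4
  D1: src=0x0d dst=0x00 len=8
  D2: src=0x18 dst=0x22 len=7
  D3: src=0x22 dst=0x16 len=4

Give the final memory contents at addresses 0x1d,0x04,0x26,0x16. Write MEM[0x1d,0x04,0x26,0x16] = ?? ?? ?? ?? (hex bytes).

  after D0: wrote 4B at 0x20 = 58605dc0
  after D1: wrote 8B at 0x00 = ecdbd9a1f642ff48
  after D2: wrote 7B at 0x22 = dc8bb07e438802
  after D3: wrote 4B at 0x16 = dc8bb07e
query mem[0x1d]=0x88, mem[0x04]=0xf6, mem[0x26]=0x43, mem[0x16]=0xdc

MEM[0x1d,0x04,0x26,0x16] = 88 f6 43 dc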